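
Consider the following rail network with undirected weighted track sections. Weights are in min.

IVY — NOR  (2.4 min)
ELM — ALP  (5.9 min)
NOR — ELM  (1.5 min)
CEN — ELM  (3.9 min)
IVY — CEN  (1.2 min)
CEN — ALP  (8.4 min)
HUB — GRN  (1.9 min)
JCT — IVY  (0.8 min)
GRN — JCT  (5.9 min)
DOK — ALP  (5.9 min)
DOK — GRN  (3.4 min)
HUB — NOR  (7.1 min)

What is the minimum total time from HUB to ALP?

Settle nodes by increasing distance from HUB:
HUB: 0
GRN: 1.9  (via HUB)
DOK: 5.3  (via GRN)
NOR: 7.1  (via HUB)
JCT: 7.8  (via GRN)
IVY: 8.6  (via JCT)
ELM: 8.6  (via NOR)
CEN: 9.8  (via IVY)
ALP: 11.2  (via DOK)
Shortest route: HUB–GRN–DOK–ALP = 11.2 min.

11.2 min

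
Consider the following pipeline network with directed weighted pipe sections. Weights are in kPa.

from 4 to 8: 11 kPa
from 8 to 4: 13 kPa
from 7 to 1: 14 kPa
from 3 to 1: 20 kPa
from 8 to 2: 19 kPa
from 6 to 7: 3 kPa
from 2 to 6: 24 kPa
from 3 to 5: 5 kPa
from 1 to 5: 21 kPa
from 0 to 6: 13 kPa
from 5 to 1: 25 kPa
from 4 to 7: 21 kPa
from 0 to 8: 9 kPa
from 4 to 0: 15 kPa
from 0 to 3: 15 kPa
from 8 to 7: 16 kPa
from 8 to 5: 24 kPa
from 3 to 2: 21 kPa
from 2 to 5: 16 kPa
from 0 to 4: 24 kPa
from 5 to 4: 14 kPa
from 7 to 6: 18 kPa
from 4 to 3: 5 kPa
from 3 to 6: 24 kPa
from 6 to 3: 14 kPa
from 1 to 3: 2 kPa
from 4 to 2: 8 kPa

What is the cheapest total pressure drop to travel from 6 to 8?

Candidate routes:
6–3–5–4–0–8: 14+5+14+15+9 = 57
6–7–1–3–5–4–8: 3+14+2+5+14+11 = 49
6–3–5–4–8: 14+5+14+11 = 44
Cheapest is 6–3–5–4–8 at 44 kPa.

44 kPa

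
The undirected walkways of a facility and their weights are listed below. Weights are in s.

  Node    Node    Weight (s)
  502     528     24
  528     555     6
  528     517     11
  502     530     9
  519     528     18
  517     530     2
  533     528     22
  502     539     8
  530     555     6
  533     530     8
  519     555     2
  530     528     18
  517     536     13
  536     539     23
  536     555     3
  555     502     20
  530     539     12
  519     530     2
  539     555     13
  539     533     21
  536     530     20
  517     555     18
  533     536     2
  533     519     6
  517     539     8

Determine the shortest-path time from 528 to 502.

19 s

Running Dijkstra from 528:
528: 0
555: 6  (via 528)
519: 8  (via 555)
536: 9  (via 555)
530: 10  (via 519)
533: 11  (via 536)
517: 11  (via 528)
539: 19  (via 555)
502: 19  (via 530)
Shortest route: 528–555–519–530–502 = 19 s.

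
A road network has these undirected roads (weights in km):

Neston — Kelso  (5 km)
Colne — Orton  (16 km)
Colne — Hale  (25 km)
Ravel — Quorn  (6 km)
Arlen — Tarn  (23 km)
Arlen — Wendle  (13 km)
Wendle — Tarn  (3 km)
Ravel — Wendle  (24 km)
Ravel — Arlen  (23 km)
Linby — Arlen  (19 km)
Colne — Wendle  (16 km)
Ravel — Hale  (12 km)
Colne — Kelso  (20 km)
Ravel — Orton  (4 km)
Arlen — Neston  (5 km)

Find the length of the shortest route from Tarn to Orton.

Settle nodes by increasing distance from Tarn:
Tarn: 0
Wendle: 3  (via Tarn)
Arlen: 16  (via Wendle)
Colne: 19  (via Wendle)
Neston: 21  (via Arlen)
Kelso: 26  (via Neston)
Ravel: 27  (via Wendle)
Orton: 31  (via Ravel)
Shortest route: Tarn → Wendle → Ravel → Orton = 31 km.

31 km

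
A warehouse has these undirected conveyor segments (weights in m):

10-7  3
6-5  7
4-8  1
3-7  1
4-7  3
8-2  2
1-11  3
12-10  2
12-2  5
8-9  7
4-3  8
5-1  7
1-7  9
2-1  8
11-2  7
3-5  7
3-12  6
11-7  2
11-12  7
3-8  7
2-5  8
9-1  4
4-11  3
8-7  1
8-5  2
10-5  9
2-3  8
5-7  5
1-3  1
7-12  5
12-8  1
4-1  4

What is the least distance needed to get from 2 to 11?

5 m

Running Dijkstra from 2:
2: 0
8: 2  (via 2)
4: 3  (via 8)
7: 3  (via 8)
12: 3  (via 8)
3: 4  (via 7)
5: 4  (via 8)
1: 5  (via 3)
10: 5  (via 12)
11: 5  (via 7)
Shortest route: 2–8–7–11 = 5 m.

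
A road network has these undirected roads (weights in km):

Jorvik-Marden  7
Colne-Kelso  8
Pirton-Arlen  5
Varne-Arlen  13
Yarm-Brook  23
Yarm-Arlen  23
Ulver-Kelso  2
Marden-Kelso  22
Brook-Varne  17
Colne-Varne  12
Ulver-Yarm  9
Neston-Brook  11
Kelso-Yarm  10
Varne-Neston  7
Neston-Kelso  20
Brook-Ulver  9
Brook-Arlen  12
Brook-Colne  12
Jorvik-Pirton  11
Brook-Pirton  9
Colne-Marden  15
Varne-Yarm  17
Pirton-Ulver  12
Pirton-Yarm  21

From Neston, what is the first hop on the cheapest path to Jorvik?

Brook

Compare a few routes:
Neston–Brook–Pirton–Jorvik: 11+9+11 = 31
Neston–Varne–Arlen–Pirton–Jorvik: 7+13+5+11 = 36
The minimum is 31 km via Neston–Brook–Pirton–Jorvik.
So from Neston the first move is to Brook.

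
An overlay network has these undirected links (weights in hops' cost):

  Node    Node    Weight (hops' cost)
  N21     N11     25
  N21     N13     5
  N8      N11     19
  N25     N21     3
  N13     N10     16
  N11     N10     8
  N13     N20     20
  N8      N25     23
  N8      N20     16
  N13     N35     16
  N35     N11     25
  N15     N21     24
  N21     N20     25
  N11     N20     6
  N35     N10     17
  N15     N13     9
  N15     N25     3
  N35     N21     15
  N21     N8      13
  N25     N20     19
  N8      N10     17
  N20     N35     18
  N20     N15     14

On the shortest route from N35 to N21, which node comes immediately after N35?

Candidate routes:
N35 - N21: 15 = 15
N35 - N13 - N21: 16+5 = 21
Cheapest is N35 - N21 at 15 hops' cost.
So from N35 the first move is to N21.

N21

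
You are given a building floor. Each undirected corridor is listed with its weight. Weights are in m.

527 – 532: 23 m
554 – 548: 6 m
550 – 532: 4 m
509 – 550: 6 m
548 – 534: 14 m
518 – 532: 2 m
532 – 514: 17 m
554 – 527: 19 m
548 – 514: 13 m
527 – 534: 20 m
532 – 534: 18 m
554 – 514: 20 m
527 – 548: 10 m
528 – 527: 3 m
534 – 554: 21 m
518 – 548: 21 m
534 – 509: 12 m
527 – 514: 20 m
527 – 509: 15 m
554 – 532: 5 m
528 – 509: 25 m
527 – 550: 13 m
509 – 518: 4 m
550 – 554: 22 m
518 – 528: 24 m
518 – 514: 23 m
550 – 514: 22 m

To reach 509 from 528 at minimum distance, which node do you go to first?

Compare a few routes:
528 - 527 - 550 - 509: 3+13+6 = 22
528 - 509: 25 = 25
528 - 527 - 550 - 532 - 518 - 509: 3+13+4+2+4 = 26
528 - 527 - 509: 3+15 = 18
The minimum is 18 m via 528 - 527 - 509.
So from 528 the first move is to 527.

527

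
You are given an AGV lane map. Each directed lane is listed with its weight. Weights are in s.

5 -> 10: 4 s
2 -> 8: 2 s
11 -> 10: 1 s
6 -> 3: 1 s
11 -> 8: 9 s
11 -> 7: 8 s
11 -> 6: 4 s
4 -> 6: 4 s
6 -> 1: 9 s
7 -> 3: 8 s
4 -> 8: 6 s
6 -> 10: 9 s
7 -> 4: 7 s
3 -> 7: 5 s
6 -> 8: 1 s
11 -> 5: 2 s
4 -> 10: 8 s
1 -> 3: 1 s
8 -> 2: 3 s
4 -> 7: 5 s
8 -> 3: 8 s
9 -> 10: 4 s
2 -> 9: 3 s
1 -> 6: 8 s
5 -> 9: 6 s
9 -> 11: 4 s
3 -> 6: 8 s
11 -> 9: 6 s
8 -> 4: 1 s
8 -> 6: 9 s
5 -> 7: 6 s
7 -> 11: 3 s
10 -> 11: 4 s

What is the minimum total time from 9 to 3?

Candidate routes:
9 → 10 → 11 → 6 → 3: 4+4+4+1 = 13
9 → 11 → 6 → 8 → 3: 4+4+1+8 = 17
9 → 11 → 6 → 1 → 3: 4+4+9+1 = 18
9 → 11 → 6 → 3: 4+4+1 = 9
The minimum is 9 s via 9 → 11 → 6 → 3.

9 s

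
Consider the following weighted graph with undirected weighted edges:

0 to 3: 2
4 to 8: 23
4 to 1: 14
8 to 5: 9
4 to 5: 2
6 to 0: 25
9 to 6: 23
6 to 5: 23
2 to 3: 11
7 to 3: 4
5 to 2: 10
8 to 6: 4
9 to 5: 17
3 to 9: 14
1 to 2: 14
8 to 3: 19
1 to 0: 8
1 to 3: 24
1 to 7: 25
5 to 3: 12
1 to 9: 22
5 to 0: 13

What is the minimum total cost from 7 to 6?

Settle nodes by increasing distance from 7:
7: 0
3: 4  (via 7)
0: 6  (via 3)
1: 14  (via 0)
2: 15  (via 3)
5: 16  (via 3)
4: 18  (via 5)
9: 18  (via 3)
8: 23  (via 3)
6: 27  (via 8)
Shortest route: 7–3–8–6 = 27.

27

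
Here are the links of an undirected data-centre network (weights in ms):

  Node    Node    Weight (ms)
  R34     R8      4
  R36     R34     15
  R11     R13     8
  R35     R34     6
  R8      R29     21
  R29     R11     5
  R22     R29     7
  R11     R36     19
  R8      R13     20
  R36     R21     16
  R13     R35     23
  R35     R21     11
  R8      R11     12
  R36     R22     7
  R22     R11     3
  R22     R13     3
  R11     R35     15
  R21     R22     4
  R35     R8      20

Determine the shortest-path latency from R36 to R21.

Settle nodes by increasing distance from R36:
R36: 0
R22: 7  (via R36)
R13: 10  (via R22)
R11: 10  (via R22)
R21: 11  (via R22)
Shortest route: R36–R22–R21 = 11 ms.

11 ms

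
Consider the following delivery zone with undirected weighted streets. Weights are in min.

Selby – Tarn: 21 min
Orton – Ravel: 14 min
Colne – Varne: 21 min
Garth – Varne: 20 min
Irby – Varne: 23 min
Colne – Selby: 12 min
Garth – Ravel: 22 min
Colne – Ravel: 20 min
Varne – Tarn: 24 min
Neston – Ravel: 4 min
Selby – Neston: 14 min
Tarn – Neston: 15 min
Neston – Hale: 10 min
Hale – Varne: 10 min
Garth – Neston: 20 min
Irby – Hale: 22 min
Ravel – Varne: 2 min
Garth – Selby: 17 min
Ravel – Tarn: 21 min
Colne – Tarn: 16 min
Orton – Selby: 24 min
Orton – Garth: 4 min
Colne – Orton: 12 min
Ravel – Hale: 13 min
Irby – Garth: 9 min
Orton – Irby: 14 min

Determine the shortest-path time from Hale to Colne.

Candidate routes:
Hale–Varne–Ravel–Colne: 10+2+20 = 32
Hale–Varne–Colne: 10+21 = 31
Hale–Ravel–Colne: 13+20 = 33
The minimum is 31 min via Hale–Varne–Colne.

31 min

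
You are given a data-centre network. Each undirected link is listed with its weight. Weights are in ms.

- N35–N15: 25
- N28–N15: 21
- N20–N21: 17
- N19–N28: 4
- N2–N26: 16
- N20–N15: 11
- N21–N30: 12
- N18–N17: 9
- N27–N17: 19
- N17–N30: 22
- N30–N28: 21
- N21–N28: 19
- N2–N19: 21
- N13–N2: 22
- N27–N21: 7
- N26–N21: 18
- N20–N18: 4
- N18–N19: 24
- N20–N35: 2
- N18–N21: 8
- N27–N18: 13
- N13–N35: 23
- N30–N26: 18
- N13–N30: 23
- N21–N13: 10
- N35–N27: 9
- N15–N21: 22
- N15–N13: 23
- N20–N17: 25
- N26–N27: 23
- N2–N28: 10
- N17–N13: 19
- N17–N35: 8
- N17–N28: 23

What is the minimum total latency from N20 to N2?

Candidate routes:
N20 → N15 → N28 → N2: 11+21+10 = 42
N20 → N18 → N21 → N28 → N2: 4+8+19+10 = 41
N20 → N18 → N19 → N28 → N2: 4+24+4+10 = 42
The minimum is 41 ms via N20 → N18 → N21 → N28 → N2.

41 ms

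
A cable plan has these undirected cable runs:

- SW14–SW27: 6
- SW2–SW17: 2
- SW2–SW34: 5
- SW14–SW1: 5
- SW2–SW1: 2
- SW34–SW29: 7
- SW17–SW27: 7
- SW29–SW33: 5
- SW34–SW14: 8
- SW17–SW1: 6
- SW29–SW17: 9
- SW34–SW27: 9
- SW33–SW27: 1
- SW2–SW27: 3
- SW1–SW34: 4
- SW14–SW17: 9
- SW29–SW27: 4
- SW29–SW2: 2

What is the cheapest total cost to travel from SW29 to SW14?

Candidate routes:
SW29 - SW2 - SW1 - SW14: 2+2+5 = 9
SW29 - SW27 - SW14: 4+6 = 10
SW29 - SW2 - SW27 - SW14: 2+3+6 = 11
The minimum is 9 via SW29 - SW2 - SW1 - SW14.

9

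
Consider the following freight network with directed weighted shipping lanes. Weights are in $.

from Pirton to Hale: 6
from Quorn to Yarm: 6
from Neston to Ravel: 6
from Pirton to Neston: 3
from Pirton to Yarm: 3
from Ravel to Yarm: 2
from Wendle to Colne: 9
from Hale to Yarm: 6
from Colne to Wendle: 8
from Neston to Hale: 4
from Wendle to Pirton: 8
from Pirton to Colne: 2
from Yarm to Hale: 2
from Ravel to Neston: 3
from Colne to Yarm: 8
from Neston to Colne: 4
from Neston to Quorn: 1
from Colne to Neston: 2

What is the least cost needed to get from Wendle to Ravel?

$17

Enumerating some paths:
Wendle–Pirton–Colne–Neston–Ravel: 8+2+2+6 = 18
Wendle–Pirton–Neston–Ravel: 8+3+6 = 17
Cheapest is Wendle–Pirton–Neston–Ravel at $17.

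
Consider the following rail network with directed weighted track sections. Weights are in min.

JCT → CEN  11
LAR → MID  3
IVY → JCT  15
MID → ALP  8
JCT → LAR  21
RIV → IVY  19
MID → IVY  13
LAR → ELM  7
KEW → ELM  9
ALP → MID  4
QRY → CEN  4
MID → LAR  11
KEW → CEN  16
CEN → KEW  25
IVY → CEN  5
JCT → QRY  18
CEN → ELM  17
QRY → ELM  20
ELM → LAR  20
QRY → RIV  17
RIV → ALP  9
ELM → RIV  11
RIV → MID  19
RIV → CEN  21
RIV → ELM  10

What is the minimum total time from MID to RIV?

29 min

Shortest distances from MID:
MID: 0
ALP: 8  (via MID)
LAR: 11  (via MID)
IVY: 13  (via MID)
ELM: 18  (via LAR)
CEN: 18  (via IVY)
JCT: 28  (via IVY)
RIV: 29  (via ELM)
Shortest route: MID–LAR–ELM–RIV = 29 min.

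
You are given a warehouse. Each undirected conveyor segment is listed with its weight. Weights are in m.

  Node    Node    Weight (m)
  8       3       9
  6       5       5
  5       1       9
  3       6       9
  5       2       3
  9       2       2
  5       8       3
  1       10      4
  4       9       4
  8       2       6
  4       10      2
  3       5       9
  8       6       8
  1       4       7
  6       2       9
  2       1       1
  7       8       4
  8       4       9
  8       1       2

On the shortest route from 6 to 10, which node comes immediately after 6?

Compare a few routes:
6–2–1–10: 9+1+4 = 14
6–5–2–1–10: 5+3+1+4 = 13
The minimum is 13 m via 6–5–2–1–10.
So from 6 the first move is to 5.

5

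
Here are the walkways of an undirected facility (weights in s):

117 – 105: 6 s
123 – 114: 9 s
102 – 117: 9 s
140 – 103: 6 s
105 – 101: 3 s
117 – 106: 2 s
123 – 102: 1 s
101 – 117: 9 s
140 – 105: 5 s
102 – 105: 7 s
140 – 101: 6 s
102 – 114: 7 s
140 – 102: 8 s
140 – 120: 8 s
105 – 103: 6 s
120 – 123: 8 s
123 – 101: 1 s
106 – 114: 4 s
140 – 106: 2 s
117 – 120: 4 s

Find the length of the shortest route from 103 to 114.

12 s

Enumerating some paths:
103 - 105 - 101 - 123 - 102 - 114: 6+3+1+1+7 = 18
103 - 140 - 106 - 114: 6+2+4 = 12
103 - 105 - 140 - 106 - 114: 6+5+2+4 = 17
103 - 105 - 117 - 106 - 114: 6+6+2+4 = 18
Cheapest is 103 - 140 - 106 - 114 at 12 s.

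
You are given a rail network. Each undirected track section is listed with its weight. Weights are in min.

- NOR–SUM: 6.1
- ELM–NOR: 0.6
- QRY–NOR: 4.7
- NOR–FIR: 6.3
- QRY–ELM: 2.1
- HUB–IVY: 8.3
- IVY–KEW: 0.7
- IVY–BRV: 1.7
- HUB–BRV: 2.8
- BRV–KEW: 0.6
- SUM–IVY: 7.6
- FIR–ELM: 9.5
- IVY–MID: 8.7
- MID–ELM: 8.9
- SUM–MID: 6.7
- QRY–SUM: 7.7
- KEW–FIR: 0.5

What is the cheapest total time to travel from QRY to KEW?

Shortest distances from QRY:
QRY: 0
ELM: 2.1  (via QRY)
NOR: 2.7  (via ELM)
SUM: 7.7  (via QRY)
FIR: 9  (via NOR)
KEW: 9.5  (via FIR)
Shortest route: QRY–ELM–NOR–FIR–KEW = 9.5 min.

9.5 min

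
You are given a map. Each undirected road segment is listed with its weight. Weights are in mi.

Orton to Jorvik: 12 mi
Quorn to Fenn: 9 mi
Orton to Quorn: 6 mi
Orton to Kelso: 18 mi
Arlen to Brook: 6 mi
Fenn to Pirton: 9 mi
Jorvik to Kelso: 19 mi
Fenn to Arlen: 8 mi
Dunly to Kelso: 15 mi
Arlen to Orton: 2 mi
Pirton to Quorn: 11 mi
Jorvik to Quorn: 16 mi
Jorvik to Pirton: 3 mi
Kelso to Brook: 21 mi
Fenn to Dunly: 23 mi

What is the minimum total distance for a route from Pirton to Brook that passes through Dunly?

68 mi

Best Pirton to Dunly: Pirton–Fenn–Dunly costing 32
Best Dunly to Brook: Dunly–Kelso–Brook costing 36
Total via Dunly: 32 + 36 = 68 mi.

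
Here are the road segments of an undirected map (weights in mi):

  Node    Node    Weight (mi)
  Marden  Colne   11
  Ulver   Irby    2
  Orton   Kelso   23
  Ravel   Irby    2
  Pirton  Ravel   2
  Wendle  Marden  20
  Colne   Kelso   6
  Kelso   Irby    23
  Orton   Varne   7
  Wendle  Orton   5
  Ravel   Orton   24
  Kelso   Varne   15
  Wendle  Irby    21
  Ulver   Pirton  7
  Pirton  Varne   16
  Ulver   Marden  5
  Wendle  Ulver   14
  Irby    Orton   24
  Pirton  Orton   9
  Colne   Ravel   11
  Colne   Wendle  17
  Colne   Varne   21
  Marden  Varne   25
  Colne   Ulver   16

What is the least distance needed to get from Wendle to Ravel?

16 mi

Candidate routes:
Wendle–Irby–Ravel: 21+2 = 23
Wendle–Ulver–Pirton–Ravel: 14+7+2 = 23
Wendle–Ulver–Irby–Ravel: 14+2+2 = 18
Wendle–Orton–Pirton–Ravel: 5+9+2 = 16
The minimum is 16 mi via Wendle–Orton–Pirton–Ravel.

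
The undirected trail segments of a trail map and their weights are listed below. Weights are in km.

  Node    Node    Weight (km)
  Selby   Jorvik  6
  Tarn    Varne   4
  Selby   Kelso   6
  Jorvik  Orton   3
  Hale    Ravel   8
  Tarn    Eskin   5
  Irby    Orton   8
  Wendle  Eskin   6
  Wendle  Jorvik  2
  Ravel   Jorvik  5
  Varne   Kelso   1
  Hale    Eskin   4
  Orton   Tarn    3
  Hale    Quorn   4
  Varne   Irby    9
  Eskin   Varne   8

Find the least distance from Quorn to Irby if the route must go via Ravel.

28 km

Shortest Quorn→Ravel: Quorn–Hale–Ravel = 12
Shortest Ravel→Irby: Ravel–Jorvik–Orton–Irby = 16
Total via Ravel: 12 + 16 = 28 km.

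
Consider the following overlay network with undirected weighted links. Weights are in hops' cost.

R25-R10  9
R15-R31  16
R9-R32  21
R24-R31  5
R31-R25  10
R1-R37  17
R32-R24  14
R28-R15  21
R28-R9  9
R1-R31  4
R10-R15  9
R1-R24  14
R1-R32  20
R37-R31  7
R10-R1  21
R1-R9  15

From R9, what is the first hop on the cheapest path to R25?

R1

Candidate routes:
R9 - R1 - R31 - R25: 15+4+10 = 29
R9 - R28 - R15 - R10 - R25: 9+21+9+9 = 48
R9 - R1 - R10 - R25: 15+21+9 = 45
R9 - R1 - R24 - R31 - R25: 15+14+5+10 = 44
Cheapest is R9 - R1 - R31 - R25 at 29 hops' cost.
So from R9 the first move is to R1.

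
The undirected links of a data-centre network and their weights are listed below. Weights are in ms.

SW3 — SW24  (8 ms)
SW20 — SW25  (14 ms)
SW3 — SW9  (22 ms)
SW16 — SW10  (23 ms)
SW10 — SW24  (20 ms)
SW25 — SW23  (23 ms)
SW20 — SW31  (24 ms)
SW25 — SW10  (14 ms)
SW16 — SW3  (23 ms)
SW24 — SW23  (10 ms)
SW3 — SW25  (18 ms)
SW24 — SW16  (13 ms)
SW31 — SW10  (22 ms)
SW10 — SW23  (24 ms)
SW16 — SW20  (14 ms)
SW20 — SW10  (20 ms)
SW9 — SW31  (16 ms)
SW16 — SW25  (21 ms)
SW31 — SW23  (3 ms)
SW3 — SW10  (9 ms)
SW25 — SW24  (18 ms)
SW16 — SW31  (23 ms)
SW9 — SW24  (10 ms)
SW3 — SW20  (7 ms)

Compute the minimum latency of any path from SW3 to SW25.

Running Dijkstra from SW3:
SW3: 0
SW20: 7  (via SW3)
SW24: 8  (via SW3)
SW10: 9  (via SW3)
SW9: 18  (via SW24)
SW23: 18  (via SW24)
SW25: 18  (via SW3)
Shortest route: SW3–SW25 = 18 ms.

18 ms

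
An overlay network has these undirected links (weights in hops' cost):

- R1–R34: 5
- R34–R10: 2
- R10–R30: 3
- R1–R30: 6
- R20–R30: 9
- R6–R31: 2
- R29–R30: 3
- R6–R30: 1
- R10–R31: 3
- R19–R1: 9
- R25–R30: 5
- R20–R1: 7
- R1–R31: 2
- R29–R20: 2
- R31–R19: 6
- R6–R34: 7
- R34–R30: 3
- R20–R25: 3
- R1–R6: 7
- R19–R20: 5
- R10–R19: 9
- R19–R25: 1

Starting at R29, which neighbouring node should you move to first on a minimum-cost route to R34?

Compare a few routes:
R29 - R30 - R6 - R31 - R10 - R34: 3+1+2+3+2 = 11
R29 - R30 - R34: 3+3 = 6
R29 - R30 - R10 - R34: 3+3+2 = 8
R29 - R30 - R6 - R34: 3+1+7 = 11
Cheapest is R29 - R30 - R34 at 6 hops' cost.
So from R29 the first move is to R30.

R30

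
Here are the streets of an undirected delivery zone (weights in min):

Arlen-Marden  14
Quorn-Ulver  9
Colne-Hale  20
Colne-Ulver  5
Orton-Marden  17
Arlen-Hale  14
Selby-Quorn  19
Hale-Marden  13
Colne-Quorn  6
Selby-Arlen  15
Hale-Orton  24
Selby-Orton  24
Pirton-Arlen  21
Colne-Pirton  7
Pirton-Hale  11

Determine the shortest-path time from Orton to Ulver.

47 min

Running Dijkstra from Orton:
Orton: 0
Marden: 17  (via Orton)
Selby: 24  (via Orton)
Hale: 24  (via Orton)
Arlen: 31  (via Marden)
Pirton: 35  (via Hale)
Colne: 42  (via Pirton)
Quorn: 43  (via Selby)
Ulver: 47  (via Colne)
Shortest route: Orton → Hale → Pirton → Colne → Ulver = 47 min.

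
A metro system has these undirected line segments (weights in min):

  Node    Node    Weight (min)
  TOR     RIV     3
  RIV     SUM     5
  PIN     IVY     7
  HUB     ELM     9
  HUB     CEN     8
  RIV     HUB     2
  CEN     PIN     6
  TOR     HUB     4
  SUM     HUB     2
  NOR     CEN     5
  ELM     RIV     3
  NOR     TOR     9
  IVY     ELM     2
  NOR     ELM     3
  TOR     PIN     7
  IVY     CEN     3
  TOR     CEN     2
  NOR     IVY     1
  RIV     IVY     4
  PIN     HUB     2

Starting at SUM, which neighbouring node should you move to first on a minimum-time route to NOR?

HUB

Compare a few routes:
SUM–HUB–RIV–IVY–NOR: 2+2+4+1 = 9
SUM–RIV–IVY–NOR: 5+4+1 = 10
The minimum is 9 min via SUM–HUB–RIV–IVY–NOR.
So from SUM the first move is to HUB.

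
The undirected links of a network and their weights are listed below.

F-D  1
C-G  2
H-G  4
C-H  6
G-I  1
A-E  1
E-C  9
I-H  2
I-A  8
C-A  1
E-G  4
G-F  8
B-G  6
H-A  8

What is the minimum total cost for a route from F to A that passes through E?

13

Best F to E: F–G–E costing 12
Shortest E→A: E–A = 1
Total via E: 12 + 1 = 13.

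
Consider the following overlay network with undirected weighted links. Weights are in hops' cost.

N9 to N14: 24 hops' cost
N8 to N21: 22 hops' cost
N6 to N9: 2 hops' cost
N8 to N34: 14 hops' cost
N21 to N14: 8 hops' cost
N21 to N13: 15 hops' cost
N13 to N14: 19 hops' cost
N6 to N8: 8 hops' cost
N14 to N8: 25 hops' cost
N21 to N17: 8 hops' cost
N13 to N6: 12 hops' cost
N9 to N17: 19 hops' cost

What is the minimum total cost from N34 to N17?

Enumerating some paths:
N34–N8–N21–N17: 14+22+8 = 44
N34–N8–N14–N21–N17: 14+25+8+8 = 55
N34–N8–N6–N9–N17: 14+8+2+19 = 43
Cheapest is N34–N8–N6–N9–N17 at 43 hops' cost.

43 hops' cost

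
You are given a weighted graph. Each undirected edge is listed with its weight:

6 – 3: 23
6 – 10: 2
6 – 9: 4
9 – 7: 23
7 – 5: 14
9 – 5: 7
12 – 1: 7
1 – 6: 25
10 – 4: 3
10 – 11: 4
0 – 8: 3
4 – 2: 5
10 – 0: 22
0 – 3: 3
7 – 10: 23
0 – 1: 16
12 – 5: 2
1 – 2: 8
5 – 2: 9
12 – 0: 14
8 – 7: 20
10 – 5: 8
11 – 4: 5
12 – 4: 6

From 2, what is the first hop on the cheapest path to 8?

1

Compare a few routes:
2 - 1 - 0 - 8: 8+16+3 = 27
2 - 5 - 12 - 0 - 8: 9+2+14+3 = 28
Cheapest is 2 - 1 - 0 - 8 at 27.
So from 2 the first move is to 1.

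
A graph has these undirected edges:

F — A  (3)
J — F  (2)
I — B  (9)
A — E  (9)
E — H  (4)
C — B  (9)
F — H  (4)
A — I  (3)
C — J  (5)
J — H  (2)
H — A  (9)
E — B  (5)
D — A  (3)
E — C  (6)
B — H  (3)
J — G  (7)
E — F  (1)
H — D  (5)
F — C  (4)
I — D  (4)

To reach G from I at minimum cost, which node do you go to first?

A

Enumerating some paths:
I → A → F → J → G: 3+3+2+7 = 15
I → D → H → J → G: 4+5+2+7 = 18
The minimum is 15 via I → A → F → J → G.
So from I the first move is to A.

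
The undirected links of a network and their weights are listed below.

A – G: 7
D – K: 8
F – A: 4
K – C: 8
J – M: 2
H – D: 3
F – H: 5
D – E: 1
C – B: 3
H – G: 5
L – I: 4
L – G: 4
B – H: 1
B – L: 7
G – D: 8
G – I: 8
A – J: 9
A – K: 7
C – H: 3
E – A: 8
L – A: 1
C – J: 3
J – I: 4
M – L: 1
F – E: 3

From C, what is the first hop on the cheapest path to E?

Enumerating some paths:
C–B–H–F–E: 3+1+5+3 = 12
C–H–F–E: 3+5+3 = 11
C–B–H–D–E: 3+1+3+1 = 8
C–H–D–E: 3+3+1 = 7
Cheapest is C–H–D–E at 7.
So from C the first move is to H.

H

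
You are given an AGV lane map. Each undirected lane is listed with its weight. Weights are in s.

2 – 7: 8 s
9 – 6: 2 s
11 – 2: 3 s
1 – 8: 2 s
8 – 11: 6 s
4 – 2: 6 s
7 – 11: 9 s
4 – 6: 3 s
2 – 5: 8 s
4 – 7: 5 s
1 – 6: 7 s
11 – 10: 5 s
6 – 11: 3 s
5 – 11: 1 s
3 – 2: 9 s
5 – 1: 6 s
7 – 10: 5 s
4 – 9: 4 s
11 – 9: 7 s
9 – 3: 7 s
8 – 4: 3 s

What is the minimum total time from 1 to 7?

Candidate routes:
1 - 5 - 11 - 7: 6+1+9 = 16
1 - 8 - 4 - 7: 2+3+5 = 10
1 - 6 - 4 - 7: 7+3+5 = 15
Cheapest is 1 - 8 - 4 - 7 at 10 s.

10 s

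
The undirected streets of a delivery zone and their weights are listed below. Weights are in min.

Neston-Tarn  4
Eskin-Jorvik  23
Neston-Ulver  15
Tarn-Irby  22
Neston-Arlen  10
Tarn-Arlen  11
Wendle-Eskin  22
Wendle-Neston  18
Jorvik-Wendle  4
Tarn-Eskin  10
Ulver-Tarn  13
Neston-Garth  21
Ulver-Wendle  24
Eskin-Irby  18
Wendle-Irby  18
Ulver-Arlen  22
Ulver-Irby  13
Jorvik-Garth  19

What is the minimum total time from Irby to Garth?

41 min

Settle nodes by increasing distance from Irby:
Irby: 0
Ulver: 13  (via Irby)
Wendle: 18  (via Irby)
Eskin: 18  (via Irby)
Tarn: 22  (via Irby)
Jorvik: 22  (via Wendle)
Neston: 26  (via Tarn)
Arlen: 33  (via Tarn)
Garth: 41  (via Jorvik)
Shortest route: Irby–Wendle–Jorvik–Garth = 41 min.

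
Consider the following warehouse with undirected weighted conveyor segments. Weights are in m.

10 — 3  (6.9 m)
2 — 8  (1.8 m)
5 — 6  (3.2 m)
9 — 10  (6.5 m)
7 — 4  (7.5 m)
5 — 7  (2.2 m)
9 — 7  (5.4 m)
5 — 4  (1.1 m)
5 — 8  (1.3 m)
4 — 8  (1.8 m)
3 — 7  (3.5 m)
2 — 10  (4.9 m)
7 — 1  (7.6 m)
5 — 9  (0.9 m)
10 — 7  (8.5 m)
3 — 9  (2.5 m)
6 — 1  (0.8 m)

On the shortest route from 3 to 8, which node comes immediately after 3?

Candidate routes:
3 → 9 → 5 → 4 → 8: 2.5+0.9+1.1+1.8 = 6.3
3 → 9 → 5 → 8: 2.5+0.9+1.3 = 4.7
Cheapest is 3 → 9 → 5 → 8 at 4.7 m.
So from 3 the first move is to 9.

9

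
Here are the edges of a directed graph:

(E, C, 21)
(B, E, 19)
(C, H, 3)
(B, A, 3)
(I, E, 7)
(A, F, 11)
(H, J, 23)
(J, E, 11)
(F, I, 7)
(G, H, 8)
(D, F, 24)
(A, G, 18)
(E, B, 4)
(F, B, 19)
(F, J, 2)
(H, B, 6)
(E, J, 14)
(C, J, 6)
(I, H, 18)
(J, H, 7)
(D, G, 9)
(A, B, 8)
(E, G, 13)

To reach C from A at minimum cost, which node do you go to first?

Enumerating some paths:
A–B–E–C: 8+19+21 = 48
A–F–J–E–C: 11+2+11+21 = 45
A–F–I–E–C: 11+7+7+21 = 46
Cheapest is A–F–J–E–C at 45.
So from A the first move is to F.

F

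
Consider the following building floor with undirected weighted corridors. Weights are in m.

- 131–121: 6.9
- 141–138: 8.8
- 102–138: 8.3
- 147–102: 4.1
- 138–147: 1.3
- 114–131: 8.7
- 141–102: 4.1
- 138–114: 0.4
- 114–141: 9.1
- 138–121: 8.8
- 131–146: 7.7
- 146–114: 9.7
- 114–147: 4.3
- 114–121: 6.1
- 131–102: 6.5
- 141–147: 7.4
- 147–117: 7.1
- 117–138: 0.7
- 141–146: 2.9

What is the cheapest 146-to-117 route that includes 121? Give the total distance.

Shortest 146→121: 146 → 131 → 121 = 14.6
Shortest 121→117: 121 → 114 → 138 → 117 = 7.2
Total via 121: 14.6 + 7.2 = 21.8 m.

21.8 m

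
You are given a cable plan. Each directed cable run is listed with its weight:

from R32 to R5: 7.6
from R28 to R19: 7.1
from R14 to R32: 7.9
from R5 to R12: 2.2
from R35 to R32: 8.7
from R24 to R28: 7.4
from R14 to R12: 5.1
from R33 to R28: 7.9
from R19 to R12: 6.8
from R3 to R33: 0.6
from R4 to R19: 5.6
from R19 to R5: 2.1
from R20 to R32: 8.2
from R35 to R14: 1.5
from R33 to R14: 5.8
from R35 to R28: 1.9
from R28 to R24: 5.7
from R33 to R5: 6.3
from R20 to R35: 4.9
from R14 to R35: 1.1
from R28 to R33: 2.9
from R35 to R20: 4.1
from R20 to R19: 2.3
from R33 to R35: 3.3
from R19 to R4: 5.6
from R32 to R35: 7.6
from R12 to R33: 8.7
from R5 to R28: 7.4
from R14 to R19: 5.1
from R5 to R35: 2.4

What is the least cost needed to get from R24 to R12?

Enumerating some paths:
R24 → R28 → R33 → R35 → R14 → R12: 7.4+2.9+3.3+1.5+5.1 = 20.2
R24 → R28 → R33 → R5 → R12: 7.4+2.9+6.3+2.2 = 18.8
The minimum is 18.8 via R24 → R28 → R33 → R5 → R12.

18.8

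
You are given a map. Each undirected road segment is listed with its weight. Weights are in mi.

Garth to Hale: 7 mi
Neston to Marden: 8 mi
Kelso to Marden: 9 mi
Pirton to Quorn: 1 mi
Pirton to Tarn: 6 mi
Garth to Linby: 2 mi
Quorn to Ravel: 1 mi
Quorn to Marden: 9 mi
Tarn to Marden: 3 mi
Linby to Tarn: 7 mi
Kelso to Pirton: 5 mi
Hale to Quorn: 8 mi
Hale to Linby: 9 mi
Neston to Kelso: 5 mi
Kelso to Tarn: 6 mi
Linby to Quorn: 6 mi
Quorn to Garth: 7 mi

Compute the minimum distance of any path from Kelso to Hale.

Enumerating some paths:
Kelso–Pirton–Quorn–Hale: 5+1+8 = 14
Kelso–Pirton–Quorn–Linby–Hale: 5+1+6+9 = 21
Kelso–Pirton–Quorn–Linby–Garth–Hale: 5+1+6+2+7 = 21
Kelso–Pirton–Quorn–Garth–Hale: 5+1+7+7 = 20
Cheapest is Kelso–Pirton–Quorn–Hale at 14 mi.

14 mi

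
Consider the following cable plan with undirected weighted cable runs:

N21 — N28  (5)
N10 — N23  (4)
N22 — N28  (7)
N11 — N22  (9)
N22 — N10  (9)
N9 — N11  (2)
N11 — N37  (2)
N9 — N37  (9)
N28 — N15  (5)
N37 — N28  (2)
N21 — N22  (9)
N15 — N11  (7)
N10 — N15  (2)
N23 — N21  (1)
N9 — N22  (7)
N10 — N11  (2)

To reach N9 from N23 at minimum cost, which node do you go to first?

Enumerating some paths:
N23 - N10 - N11 - N9: 4+2+2 = 8
N23 - N10 - N15 - N11 - N9: 4+2+7+2 = 15
N23 - N10 - N11 - N37 - N9: 4+2+2+9 = 17
N23 - N21 - N28 - N37 - N11 - N9: 1+5+2+2+2 = 12
Cheapest is N23 - N10 - N11 - N9 at 8.
So from N23 the first move is to N10.

N10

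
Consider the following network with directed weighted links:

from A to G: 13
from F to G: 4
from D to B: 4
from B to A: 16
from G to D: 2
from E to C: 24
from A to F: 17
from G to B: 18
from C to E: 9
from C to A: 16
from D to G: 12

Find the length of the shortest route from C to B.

Running Dijkstra from C:
C: 0
E: 9  (via C)
A: 16  (via C)
G: 29  (via A)
D: 31  (via G)
F: 33  (via A)
B: 35  (via D)
Shortest route: C–A–G–D–B = 35.

35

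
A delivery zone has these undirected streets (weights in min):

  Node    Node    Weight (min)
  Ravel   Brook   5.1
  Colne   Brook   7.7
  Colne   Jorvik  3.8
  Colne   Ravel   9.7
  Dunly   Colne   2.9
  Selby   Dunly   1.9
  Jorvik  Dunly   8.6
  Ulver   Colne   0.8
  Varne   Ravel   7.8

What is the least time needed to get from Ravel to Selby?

Enumerating some paths:
Ravel → Colne → Jorvik → Dunly → Selby: 9.7+3.8+8.6+1.9 = 24
Ravel → Brook → Colne → Dunly → Selby: 5.1+7.7+2.9+1.9 = 17.6
Ravel → Brook → Colne → Jorvik → Dunly → Selby: 5.1+7.7+3.8+8.6+1.9 = 27.1
Ravel → Colne → Dunly → Selby: 9.7+2.9+1.9 = 14.5
Cheapest is Ravel → Colne → Dunly → Selby at 14.5 min.

14.5 min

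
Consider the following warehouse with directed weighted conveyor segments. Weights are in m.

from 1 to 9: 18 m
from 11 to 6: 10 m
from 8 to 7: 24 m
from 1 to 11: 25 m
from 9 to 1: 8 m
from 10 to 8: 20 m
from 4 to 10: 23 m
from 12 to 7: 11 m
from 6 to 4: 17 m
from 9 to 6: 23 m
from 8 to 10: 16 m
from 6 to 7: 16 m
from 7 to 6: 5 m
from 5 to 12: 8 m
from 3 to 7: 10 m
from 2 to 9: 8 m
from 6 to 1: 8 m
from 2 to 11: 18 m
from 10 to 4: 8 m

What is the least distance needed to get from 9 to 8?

83 m

Shortest distances from 9:
9: 0
1: 8  (via 9)
6: 23  (via 9)
11: 33  (via 1)
7: 39  (via 6)
4: 40  (via 6)
10: 63  (via 4)
8: 83  (via 10)
Shortest route: 9 → 6 → 4 → 10 → 8 = 83 m.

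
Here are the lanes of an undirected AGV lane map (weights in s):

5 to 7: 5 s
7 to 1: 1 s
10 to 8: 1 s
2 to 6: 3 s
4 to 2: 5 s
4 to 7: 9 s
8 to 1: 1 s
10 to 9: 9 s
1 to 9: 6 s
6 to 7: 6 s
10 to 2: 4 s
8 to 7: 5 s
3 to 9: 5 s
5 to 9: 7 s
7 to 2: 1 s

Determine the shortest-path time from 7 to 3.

Candidate routes:
7–1–9–3: 1+6+5 = 12
7–1–8–10–9–3: 1+1+1+9+5 = 17
The minimum is 12 s via 7–1–9–3.

12 s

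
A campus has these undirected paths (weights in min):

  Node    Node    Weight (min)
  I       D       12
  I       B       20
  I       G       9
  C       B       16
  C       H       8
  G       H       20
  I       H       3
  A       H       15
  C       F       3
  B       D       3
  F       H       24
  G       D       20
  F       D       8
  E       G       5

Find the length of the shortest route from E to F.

Settle nodes by increasing distance from E:
E: 0
G: 5  (via E)
I: 14  (via G)
H: 17  (via I)
C: 25  (via H)
D: 25  (via G)
B: 28  (via D)
F: 28  (via C)
Shortest route: E → G → I → H → C → F = 28 min.

28 min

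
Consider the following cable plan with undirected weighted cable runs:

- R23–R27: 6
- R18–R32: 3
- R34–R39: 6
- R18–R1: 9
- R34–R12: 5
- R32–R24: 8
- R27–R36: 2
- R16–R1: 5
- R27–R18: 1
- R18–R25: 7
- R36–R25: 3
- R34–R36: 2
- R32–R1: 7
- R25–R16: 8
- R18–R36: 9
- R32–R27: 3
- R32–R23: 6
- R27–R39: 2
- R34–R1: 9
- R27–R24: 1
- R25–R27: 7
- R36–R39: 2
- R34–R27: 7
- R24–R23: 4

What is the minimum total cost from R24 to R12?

10

Compare a few routes:
R24–R27–R36–R34–R12: 1+2+2+5 = 10
R24–R27–R39–R36–R34–R12: 1+2+2+2+5 = 12
The minimum is 10 via R24–R27–R36–R34–R12.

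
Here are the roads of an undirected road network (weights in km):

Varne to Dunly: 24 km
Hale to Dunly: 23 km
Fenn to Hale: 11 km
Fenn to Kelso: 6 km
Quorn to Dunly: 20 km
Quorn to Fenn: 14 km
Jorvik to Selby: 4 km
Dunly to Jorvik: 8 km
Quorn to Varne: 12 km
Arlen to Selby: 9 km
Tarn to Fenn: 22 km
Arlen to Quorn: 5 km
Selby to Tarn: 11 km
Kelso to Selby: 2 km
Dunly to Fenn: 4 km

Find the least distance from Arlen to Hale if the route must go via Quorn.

30 km

Shortest Arlen→Quorn: Arlen–Quorn = 5
Shortest Quorn→Hale: Quorn–Fenn–Hale = 25
Total via Quorn: 5 + 25 = 30 km.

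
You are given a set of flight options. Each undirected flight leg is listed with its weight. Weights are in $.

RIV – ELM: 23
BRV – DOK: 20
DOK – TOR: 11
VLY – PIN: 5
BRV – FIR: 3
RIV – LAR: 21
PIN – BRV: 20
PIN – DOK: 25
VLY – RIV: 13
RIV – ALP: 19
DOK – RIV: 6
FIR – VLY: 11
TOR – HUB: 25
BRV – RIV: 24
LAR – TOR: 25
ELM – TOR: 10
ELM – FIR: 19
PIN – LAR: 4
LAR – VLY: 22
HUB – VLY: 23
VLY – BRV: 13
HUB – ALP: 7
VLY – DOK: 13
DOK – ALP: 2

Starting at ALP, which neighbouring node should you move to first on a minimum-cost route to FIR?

Enumerating some paths:
ALP - DOK - VLY - FIR: 2+13+11 = 26
ALP - DOK - BRV - FIR: 2+20+3 = 25
ALP - DOK - VLY - BRV - FIR: 2+13+13+3 = 31
The minimum is $25 via ALP - DOK - BRV - FIR.
So from ALP the first move is to DOK.

DOK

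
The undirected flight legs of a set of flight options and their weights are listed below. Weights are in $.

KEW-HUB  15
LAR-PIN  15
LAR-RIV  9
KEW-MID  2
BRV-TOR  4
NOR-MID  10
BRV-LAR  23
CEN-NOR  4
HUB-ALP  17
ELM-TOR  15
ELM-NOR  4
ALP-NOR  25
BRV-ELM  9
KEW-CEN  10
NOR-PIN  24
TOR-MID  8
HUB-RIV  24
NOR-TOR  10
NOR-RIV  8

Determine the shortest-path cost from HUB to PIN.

Running Dijkstra from HUB:
HUB: 0
KEW: 15  (via HUB)
ALP: 17  (via HUB)
MID: 17  (via KEW)
RIV: 24  (via HUB)
CEN: 25  (via KEW)
TOR: 25  (via MID)
NOR: 27  (via MID)
BRV: 29  (via TOR)
ELM: 31  (via NOR)
LAR: 33  (via RIV)
PIN: 48  (via LAR)
Shortest route: HUB → RIV → LAR → PIN = $48.

$48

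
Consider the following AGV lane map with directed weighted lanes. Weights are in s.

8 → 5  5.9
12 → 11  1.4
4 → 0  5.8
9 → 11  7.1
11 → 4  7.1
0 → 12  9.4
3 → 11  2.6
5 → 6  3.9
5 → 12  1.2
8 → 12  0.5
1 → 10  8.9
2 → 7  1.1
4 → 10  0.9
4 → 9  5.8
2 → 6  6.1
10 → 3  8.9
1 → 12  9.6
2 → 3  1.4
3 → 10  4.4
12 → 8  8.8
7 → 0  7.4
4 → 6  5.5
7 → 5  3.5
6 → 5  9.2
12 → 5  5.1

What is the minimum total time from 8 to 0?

14.8 s

Candidate routes:
8 → 12 → 11 → 4 → 0: 0.5+1.4+7.1+5.8 = 14.8
8 → 5 → 12 → 11 → 4 → 0: 5.9+1.2+1.4+7.1+5.8 = 21.4
The minimum is 14.8 s via 8 → 12 → 11 → 4 → 0.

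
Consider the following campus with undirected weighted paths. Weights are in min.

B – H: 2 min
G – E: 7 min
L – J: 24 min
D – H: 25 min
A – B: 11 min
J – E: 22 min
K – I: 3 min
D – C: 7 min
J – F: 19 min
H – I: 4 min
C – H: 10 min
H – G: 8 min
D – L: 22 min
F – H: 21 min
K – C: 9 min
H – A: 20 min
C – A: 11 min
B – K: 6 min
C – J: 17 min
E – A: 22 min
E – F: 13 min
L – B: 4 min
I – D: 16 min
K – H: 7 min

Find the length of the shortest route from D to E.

Compare a few routes:
D → C → H → G → E: 7+10+8+7 = 32
D → I → H → G → E: 16+4+8+7 = 35
Cheapest is D → C → H → G → E at 32 min.

32 min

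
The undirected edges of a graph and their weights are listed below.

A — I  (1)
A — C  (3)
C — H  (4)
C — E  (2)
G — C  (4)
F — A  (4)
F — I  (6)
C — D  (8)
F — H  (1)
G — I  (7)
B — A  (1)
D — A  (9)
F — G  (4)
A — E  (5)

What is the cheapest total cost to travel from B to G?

8

Settle nodes by increasing distance from B:
B: 0
A: 1  (via B)
I: 2  (via A)
C: 4  (via A)
F: 5  (via A)
E: 6  (via A)
H: 6  (via F)
G: 8  (via C)
Shortest route: B–A–C–G = 8.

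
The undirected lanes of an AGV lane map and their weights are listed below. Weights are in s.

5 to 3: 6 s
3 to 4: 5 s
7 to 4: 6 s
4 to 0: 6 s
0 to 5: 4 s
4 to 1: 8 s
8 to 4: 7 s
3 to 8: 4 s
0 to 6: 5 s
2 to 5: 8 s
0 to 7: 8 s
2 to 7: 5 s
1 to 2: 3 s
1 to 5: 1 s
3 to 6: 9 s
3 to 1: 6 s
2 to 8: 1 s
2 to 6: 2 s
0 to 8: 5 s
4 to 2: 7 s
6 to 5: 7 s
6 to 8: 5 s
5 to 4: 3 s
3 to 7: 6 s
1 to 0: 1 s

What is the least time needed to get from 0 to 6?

5 s

Compare a few routes:
0 → 6: 5 = 5
0 → 1 → 2 → 6: 1+3+2 = 6
0 → 8 → 2 → 6: 5+1+2 = 8
The minimum is 5 s via 0 → 6.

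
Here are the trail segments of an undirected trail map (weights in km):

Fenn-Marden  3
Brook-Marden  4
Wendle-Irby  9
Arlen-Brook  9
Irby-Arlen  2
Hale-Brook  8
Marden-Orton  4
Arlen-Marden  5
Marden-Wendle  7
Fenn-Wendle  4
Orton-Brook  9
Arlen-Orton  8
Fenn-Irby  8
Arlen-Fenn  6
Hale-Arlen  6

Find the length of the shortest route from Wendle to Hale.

16 km

Compare a few routes:
Wendle → Irby → Arlen → Hale: 9+2+6 = 17
Wendle → Fenn → Arlen → Hale: 4+6+6 = 16
Wendle → Fenn → Marden → Arlen → Hale: 4+3+5+6 = 18
Wendle → Marden → Arlen → Hale: 7+5+6 = 18
The minimum is 16 km via Wendle → Fenn → Arlen → Hale.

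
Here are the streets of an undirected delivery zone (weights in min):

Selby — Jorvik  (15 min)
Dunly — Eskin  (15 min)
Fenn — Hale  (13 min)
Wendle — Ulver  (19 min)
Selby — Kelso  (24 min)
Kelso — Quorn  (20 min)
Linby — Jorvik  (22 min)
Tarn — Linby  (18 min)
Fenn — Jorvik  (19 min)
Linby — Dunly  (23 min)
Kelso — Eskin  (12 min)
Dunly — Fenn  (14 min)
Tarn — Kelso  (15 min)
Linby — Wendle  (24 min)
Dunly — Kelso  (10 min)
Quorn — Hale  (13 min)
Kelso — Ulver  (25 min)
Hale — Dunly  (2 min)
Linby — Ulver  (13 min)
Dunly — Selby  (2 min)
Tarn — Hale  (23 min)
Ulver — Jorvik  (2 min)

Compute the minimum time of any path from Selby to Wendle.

Running Dijkstra from Selby:
Selby: 0
Dunly: 2  (via Selby)
Hale: 4  (via Dunly)
Kelso: 12  (via Dunly)
Jorvik: 15  (via Selby)
Fenn: 16  (via Dunly)
Quorn: 17  (via Hale)
Ulver: 17  (via Jorvik)
Eskin: 17  (via Dunly)
Linby: 25  (via Dunly)
Tarn: 27  (via Hale)
Wendle: 36  (via Ulver)
Shortest route: Selby → Jorvik → Ulver → Wendle = 36 min.

36 min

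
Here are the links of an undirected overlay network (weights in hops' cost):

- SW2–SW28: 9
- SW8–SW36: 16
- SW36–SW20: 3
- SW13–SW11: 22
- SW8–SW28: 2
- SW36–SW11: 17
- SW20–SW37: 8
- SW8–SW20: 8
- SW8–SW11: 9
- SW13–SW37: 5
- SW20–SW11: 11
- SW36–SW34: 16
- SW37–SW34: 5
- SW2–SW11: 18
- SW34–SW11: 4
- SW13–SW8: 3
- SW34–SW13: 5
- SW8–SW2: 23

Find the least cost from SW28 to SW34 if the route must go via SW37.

Shortest SW28→SW37: SW28 → SW8 → SW13 → SW37 = 10
Shortest SW37→SW34: SW37 → SW34 = 5
Total via SW37: 10 + 5 = 15 hops' cost.

15 hops' cost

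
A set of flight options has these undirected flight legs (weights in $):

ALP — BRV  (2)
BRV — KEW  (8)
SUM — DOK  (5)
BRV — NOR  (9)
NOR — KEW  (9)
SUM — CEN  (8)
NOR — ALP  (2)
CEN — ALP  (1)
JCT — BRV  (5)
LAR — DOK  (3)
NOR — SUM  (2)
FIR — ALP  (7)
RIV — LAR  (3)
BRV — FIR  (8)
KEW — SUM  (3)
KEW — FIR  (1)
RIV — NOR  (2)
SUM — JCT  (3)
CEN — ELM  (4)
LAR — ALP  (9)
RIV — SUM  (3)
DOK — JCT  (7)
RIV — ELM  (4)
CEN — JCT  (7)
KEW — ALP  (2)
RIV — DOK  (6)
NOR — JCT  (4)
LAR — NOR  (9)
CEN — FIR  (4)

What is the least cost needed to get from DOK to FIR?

$9

Running Dijkstra from DOK:
DOK: 0
LAR: 3  (via DOK)
SUM: 5  (via DOK)
RIV: 6  (via DOK)
JCT: 7  (via DOK)
NOR: 7  (via SUM)
KEW: 8  (via SUM)
FIR: 9  (via KEW)
Shortest route: DOK → SUM → KEW → FIR = $9.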